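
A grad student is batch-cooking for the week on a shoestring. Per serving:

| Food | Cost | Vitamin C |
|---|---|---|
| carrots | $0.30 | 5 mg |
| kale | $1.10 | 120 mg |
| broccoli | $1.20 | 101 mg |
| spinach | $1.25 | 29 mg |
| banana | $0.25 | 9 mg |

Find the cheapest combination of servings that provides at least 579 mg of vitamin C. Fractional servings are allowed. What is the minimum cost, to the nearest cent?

Cost per mg of vitamin C: kale $0.0092, broccoli $0.0119, banana $0.0278, spinach $0.0431, carrots $0.0600.
With no serving limits, use only kale: 579 mg / 120 mg = 4.825 servings × $1.10 = $5.31.

$5.31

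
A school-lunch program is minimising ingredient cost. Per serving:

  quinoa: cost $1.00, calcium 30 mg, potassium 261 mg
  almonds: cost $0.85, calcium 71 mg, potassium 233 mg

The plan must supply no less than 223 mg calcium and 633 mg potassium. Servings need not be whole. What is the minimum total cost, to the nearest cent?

$2.67

For a min-cost LP with two ≥-constraints, a basic feasible solution has at most two positive variables.
quinoa only: max(223/30, 633/261) = 7.433 servings → $7.43.
almonds only: max(223/71, 633/233) = 3.141 servings → $2.67.
quinoa + almonds with both targets exact would need a negative amount; discard.
The minimum over all feasible corners is $2.67.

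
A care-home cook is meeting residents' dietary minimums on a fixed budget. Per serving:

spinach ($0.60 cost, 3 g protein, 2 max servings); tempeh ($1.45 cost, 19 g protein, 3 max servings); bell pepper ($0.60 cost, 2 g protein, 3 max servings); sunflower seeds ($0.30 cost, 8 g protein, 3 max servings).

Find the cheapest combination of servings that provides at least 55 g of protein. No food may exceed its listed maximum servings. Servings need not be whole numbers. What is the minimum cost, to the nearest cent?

Cost per g of protein: sunflower seeds $0.0375, tempeh $0.0763, spinach $0.2000, bell pepper $0.3000.
Take 3 servings of sunflower seeds: +24.0 g protein for $0.90 (total $0.90, still need 31.0 g).
Take 1.632 servings of tempeh: +31.0 g protein for $2.37 (total $3.27, still need 0.0 g).
Filling from the cheapest source first is optimal under one linear minimum: $3.27.

$3.27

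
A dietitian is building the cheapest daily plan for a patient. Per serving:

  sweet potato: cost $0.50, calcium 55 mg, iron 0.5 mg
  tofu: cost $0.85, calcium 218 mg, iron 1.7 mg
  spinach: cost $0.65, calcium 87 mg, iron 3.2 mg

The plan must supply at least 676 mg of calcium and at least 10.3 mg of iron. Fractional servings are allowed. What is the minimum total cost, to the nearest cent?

$3.26

Check every corner: each single food scaled to meet both minima, and each pair solved so both constraints bind.
sweet potato only: max(676/55, 10.3/0.5) = 20.6 servings → $10.30.
tofu only: max(676/218, 10.3/1.7) = 6.059 servings → $5.15.
spinach only: max(676/87, 10.3/3.2) = 7.77 servings → $5.05.
sweet potato + tofu: intersection lies outside the first quadrant.
sweet potato + spinach with both tight: 9.563 servings and 1.725 servings → $5.90.
tofu + spinach with both tight: 2.305 servings and 1.994 servings → $3.26.
Cheapest feasible corner: $3.26.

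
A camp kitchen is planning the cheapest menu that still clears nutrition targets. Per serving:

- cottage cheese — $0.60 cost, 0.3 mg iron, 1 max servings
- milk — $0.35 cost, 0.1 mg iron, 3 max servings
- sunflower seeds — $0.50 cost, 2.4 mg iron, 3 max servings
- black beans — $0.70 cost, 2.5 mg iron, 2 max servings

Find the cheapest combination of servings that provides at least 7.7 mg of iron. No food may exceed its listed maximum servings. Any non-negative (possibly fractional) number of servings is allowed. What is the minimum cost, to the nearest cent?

Cost per mg of iron: sunflower seeds $0.2083, black beans $0.2800, cottage cheese $2.0000, milk $3.5000.
Take 3 servings of sunflower seeds: +7.2 mg iron for $1.50 (total $1.50, still need 0.5 mg).
Take 0.2 servings of black beans: +0.5 mg iron for $0.14 (total $1.64, still need 0.0 mg).
Greedy by cheapest-per-mg is optimal for a single linear constraint, so the minimum cost is $1.64.

$1.64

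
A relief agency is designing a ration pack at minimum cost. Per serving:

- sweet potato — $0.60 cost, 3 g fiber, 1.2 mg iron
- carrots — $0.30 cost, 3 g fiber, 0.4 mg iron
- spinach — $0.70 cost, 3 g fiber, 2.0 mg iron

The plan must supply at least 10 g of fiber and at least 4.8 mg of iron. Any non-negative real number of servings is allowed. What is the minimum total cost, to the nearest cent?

$1.87

A basic optimal solution has at most two foods positive. Try each food alone and each pair with both targets met exactly.
sweet potato only: max(10/3, 4.8/1.2) = 4 servings → $2.40.
carrots only: max(10/3, 4.8/0.4) = 12 servings → $3.60.
spinach only: max(10/3, 4.8/2.0) = 3.333 servings → $2.33.
sweet potato + carrots: intersection lies outside the first quadrant.
sweet potato + spinach with both tight: 2.333 servings and 1 serving → $2.10.
carrots + spinach with both tight: 1.167 servings and 2.167 servings → $1.87.
The minimum over all feasible corners is $1.87.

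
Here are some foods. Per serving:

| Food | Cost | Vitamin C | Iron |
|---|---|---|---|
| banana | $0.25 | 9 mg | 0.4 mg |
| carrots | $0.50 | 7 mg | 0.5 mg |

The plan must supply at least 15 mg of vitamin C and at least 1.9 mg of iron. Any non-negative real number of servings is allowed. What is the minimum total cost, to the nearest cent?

$1.19

Compare the cost at each extreme point of the feasible region.
banana only: max(15/9, 1.9/0.4) = 4.75 servings → $1.19.
carrots only: max(15/7, 1.9/0.5) = 3.8 servings → $1.90.
banana + carrots with both targets exact would need a negative amount; discard.
Cheapest feasible corner: $1.19.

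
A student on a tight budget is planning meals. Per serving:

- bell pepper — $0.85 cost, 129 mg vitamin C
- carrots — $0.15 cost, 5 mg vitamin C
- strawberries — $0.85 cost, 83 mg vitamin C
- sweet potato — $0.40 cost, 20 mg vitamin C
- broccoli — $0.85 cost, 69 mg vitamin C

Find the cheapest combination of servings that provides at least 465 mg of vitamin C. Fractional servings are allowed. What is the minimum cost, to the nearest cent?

$3.06

Cost per mg of vitamin C: bell pepper $0.0066, strawberries $0.0102, broccoli $0.0123, sweet potato $0.0200, carrots $0.0300.
With no serving limits, use only bell pepper: 465 mg / 129 mg = 3.605 servings × $0.85 = $3.06.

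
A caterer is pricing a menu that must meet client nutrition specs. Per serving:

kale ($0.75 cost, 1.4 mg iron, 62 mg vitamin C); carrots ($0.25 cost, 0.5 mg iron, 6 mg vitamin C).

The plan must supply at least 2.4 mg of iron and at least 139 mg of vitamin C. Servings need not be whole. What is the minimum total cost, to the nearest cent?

$1.68

kale only: max(2.4/1.4, 139/62) = 2.242 servings → $1.68.
carrots only: max(2.4/0.5, 139/6) = 23.17 servings → $5.79.
kale + carrots: the both-tight solution has a negative serving — not a feasible corner.
So the least-cost plan costs $1.68.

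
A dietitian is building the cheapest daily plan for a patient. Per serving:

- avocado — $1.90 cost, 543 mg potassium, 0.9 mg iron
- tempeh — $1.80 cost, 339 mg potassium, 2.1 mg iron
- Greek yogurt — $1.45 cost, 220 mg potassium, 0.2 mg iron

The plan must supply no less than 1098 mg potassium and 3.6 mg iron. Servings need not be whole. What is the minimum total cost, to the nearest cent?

$4.55

avocado only: max(1098/543, 3.6/0.9) = 4 servings → $7.60.
tempeh only: max(1098/339, 3.6/2.1) = 3.239 servings → $5.83.
Greek yogurt only: max(1098/220, 3.6/0.2) = 18 servings → $26.10.
avocado + tempeh with both tight: 1.3 servings and 1.157 servings → $4.55.
avocado + Greek yogurt: the both-tight solution has a negative serving — not a feasible corner.
tempeh + Greek yogurt with both tight: 1.452 servings and 2.753 servings → $6.61.
Cheapest feasible corner: $4.55.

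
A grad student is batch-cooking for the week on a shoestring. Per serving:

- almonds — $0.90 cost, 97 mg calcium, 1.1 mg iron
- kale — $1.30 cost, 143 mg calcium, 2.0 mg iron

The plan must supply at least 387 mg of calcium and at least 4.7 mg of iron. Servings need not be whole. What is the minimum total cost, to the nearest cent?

With two linear requirements the optimum uses one or two foods; enumerate the corners.
almonds only: max(387/97, 4.7/1.1) = 4.273 servings → $3.85.
kale only: max(387/143, 4.7/2.0) = 2.706 servings → $3.52.
almonds + kale with both tight: 2.777 servings and 0.8229 servings → $3.57.
The minimum over all feasible corners is $3.52.

$3.52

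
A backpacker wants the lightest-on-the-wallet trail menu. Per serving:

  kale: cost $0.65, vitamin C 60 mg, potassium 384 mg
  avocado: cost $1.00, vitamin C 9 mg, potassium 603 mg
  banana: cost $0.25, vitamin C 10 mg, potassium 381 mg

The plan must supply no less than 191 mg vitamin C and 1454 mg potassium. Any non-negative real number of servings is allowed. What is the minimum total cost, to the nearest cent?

$2.17

Two binding constraints pin down two serving amounts, so the optimal mix uses at most two foods. The candidates are each food alone (scaled to the tighter of vitamin C/potassium) and each pair with both constraints tight.
kale only: max(191/60, 1454/384) = 3.786 servings → $2.46.
avocado only: max(191/9, 1454/603) = 21.22 servings → $21.22.
banana only: max(191/10, 1454/381) = 19.1 servings → $4.78.
kale + avocado with both tight: 3.12 servings and 0.4246 servings → $2.45.
kale + banana with both tight: 3.062 servings and 0.7306 servings → $2.17.
avocado + banana with both targets exact would need a negative amount; discard.
Cheapest feasible corner: $2.17.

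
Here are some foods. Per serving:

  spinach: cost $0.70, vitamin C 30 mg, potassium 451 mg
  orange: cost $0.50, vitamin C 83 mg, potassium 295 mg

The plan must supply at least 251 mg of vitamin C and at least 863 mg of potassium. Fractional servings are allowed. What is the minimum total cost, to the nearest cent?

Two binding constraints pin down two serving amounts, so the optimal mix uses at most two foods. The candidates are each food alone (scaled to the tighter of vitamin C/potassium) and each pair with both constraints tight.
spinach only: max(251/30, 863/451) = 8.367 servings → $5.86.
orange only: max(251/83, 863/295) = 3.024 servings → $1.51.
spinach + orange: intersection lies outside the first quadrant.
The minimum over all feasible corners is $1.51.

$1.51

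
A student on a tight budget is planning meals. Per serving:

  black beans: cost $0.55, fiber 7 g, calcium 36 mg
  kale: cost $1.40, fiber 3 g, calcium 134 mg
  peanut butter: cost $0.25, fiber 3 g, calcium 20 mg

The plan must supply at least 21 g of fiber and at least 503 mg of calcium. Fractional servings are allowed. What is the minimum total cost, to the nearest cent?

$5.41

An LP optimum is at a vertex; with two nutrient constraints at most two foods are used. Check each candidate.
black beans only: max(21/7, 503/36) = 13.97 servings → $7.68.
kale only: max(21/3, 503/134) = 7 servings → $9.80.
peanut butter only: max(21/3, 503/20) = 25.15 servings → $6.29.
black beans + kale with both tight: 1.572 servings and 3.331 servings → $5.53.
black beans + peanut butter with both targets exact would need a negative amount; discard.
kale + peanut butter with both tight: 3.184 servings and 3.816 servings → $5.41.
So the least-cost plan costs $5.41.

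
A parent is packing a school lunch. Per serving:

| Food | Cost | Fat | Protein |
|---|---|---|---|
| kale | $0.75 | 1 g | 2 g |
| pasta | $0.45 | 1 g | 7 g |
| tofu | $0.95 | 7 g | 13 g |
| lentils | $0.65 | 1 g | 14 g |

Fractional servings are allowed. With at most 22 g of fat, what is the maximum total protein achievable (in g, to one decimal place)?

308.0 g

Protein per g fat: lentils 14, pasta 7, kale 2, tofu 1.857.
With no serving limits, spend the whole fat allowance on lentils: 22 g / 1 g × 14 g = 308.0 g.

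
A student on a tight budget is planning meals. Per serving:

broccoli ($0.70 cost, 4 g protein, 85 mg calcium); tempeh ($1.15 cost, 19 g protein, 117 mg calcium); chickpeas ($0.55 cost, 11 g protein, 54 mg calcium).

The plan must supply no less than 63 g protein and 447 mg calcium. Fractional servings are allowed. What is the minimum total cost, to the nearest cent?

$4.20

Minimising a linear cost over {protein ≥ 63, calcium ≥ 447, servings ≥ 0} — the optimum is at a vertex, using one or two foods.
broccoli only: max(63/4, 447/85) = 15.75 servings → $11.03.
tempeh only: max(63/19, 447/117) = 3.821 servings → $4.39.
chickpeas only: max(63/11, 447/54) = 8.278 servings → $4.55.
broccoli + tempeh with both tight: 0.9782 servings and 3.11 servings → $4.26.
broccoli + chickpeas with both tight: 2.107 servings and 4.961 servings → $4.20.
tempeh + chickpeas: the both-tight solution has a negative serving — not a feasible corner.
The minimum over all feasible corners is $4.20.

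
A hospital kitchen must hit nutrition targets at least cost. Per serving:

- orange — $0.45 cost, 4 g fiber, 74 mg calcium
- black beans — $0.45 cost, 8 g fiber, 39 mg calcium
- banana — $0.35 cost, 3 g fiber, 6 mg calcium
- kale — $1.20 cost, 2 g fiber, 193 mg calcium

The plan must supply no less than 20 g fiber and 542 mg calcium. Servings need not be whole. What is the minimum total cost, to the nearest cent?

orange only: max(20/4, 542/74) = 7.324 servings → $3.30.
black beans only: max(20/8, 542/39) = 13.9 servings → $6.25.
banana only: max(20/3, 542/6) = 90.33 servings → $31.62.
kale only: max(20/2, 542/193) = 10 servings → $12.00.
orange + black beans: intersection lies outside the first quadrant.
orange + banana: the both-tight solution has a negative serving — not a feasible corner.
orange + kale with both tight: 4.449 servings and 1.103 servings → $3.33.
black beans + banana: the both-tight solution has a negative serving — not a feasible corner.
black beans + kale with both tight: 1.894 servings and 2.426 servings → $3.76.
banana + kale with both tight: 4.896 servings and 2.656 servings → $4.90.
The minimum over all feasible corners is $3.30.

$3.30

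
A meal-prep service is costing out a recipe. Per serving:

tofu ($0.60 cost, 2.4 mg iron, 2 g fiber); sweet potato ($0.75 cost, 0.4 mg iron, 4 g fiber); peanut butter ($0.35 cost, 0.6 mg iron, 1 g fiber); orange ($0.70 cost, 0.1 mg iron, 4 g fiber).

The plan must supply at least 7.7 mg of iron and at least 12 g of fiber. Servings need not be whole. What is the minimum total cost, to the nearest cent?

$2.89

tofu only: max(7.7/2.4, 12/2) = 6 servings → $3.60.
sweet potato only: max(7.7/0.4, 12/4) = 19.25 servings → $14.44.
peanut butter only: max(7.7/0.6, 12/1) = 12.83 servings → $4.49.
orange only: max(7.7/0.1, 12/4) = 77 servings → $53.90.
tofu + sweet potato with both tight: 2.955 servings and 1.523 servings → $2.91.
tofu + peanut butter with both tight: 0.4167 servings and 11.17 servings → $4.16.
tofu + orange with both tight: 3.149 servings and 1.426 servings → $2.89.
sweet potato + peanut butter with both targets exact would need a negative amount; discard.
sweet potato + orange: intersection lies outside the first quadrant.
peanut butter + orange: the both-tight solution has a negative serving — not a feasible corner.
Cheapest feasible corner: $2.89.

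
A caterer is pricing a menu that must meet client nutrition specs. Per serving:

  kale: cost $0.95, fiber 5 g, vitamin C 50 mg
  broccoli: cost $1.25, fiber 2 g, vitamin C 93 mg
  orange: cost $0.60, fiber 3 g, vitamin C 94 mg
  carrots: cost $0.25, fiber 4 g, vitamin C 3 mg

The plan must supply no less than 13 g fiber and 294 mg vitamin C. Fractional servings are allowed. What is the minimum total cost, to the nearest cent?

Compare the cost at each extreme point of the feasible region.
kale only: max(13/5, 294/50) = 5.88 servings → $5.59.
broccoli only: max(13/2, 294/93) = 6.5 servings → $8.12.
orange only: max(13/3, 294/94) = 4.333 servings → $2.60.
carrots only: max(13/4, 294/3) = 98 servings → $24.50.
kale + broccoli with both tight: 1.701 servings and 2.247 servings → $4.42.
kale + orange with both tight: 1.062 servings and 2.562 servings → $2.55.
kale + carrots: the both-tight solution has a negative serving — not a feasible corner.
broccoli + orange: intersection lies outside the first quadrant.
broccoli + carrots with both tight: 3.107 servings and 1.697 servings → $4.31.
orange + carrots with both tight: 3.098 servings and 0.9264 servings → $2.09.
The minimum over all feasible corners is $2.09.

$2.09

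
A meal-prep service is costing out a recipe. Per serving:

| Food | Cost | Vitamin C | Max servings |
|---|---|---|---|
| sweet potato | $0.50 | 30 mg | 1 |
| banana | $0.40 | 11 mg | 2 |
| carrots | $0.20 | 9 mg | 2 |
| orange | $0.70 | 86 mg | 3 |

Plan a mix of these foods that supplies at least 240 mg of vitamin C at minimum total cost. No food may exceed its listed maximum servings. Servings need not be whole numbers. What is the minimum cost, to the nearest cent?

Cost per mg of vitamin C: orange $0.0081, sweet potato $0.0167, carrots $0.0222, banana $0.0364.
Take 2.791 servings of orange: +240.0 mg vitamin C for $1.95 (total $1.95, still need 0.0 mg).
Filling from the cheapest source first is optimal under one linear minimum: $1.95.

$1.95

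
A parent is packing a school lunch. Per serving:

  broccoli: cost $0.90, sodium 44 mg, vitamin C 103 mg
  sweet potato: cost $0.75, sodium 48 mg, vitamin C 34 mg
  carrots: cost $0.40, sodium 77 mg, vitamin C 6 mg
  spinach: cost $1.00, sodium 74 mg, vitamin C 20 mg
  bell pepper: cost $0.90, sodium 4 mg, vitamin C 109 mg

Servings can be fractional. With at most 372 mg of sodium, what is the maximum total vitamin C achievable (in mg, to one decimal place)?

10137.0 mg

Vitamin C per mg sodium: bell pepper 27.25, broccoli 2.341, sweet potato 0.7083, spinach 0.2703, carrots 0.07792.
With no serving limits, spend the whole sodium allowance on bell pepper: 372 mg / 4 mg × 109 mg = 10137.0 mg.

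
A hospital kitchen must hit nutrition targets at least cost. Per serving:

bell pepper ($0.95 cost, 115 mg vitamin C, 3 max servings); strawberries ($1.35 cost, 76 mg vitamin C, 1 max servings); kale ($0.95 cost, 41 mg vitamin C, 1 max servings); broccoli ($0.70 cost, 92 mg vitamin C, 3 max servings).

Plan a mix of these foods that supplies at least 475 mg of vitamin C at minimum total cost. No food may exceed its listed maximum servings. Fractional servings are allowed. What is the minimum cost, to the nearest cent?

Cost per mg of vitamin C: broccoli $0.0076, bell pepper $0.0083, strawberries $0.0178, kale $0.0232.
Take 3 servings of broccoli: +276.0 mg vitamin C for $2.10 (total $2.10, still need 199.0 mg).
Take 1.73 servings of bell pepper: +199.0 mg vitamin C for $1.64 (total $3.74, still need 0.0 mg).
Greedy by cheapest-per-mg is optimal for a single linear constraint, so the minimum cost is $3.74.

$3.74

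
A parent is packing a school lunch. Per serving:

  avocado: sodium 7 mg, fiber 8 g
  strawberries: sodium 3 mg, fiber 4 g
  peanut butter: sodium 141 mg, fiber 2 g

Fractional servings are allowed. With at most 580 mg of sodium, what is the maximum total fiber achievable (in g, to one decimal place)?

Fiber per mg sodium: strawberries 1.333, avocado 1.143, peanut butter 0.01418.
With no serving limits, spend the whole sodium allowance on strawberries: 580 mg / 3 mg × 4 g = 773.3 g.

773.3 g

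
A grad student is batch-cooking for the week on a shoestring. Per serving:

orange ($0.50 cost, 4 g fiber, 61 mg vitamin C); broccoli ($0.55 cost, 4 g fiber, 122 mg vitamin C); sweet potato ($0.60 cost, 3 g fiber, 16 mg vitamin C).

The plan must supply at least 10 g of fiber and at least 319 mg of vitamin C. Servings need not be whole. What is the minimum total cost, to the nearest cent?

orange only: max(10/4, 319/61) = 5.23 servings → $2.61.
broccoli only: max(10/4, 319/122) = 2.615 servings → $1.44.
sweet potato only: max(10/3, 319/16) = 19.94 servings → $11.96.
orange + broccoli: the both-tight solution has a negative serving — not a feasible corner.
orange + sweet potato: intersection lies outside the first quadrant.
broccoli + sweet potato: the both-tight solution has a negative serving — not a feasible corner.
Cheapest feasible corner: $1.44.

$1.44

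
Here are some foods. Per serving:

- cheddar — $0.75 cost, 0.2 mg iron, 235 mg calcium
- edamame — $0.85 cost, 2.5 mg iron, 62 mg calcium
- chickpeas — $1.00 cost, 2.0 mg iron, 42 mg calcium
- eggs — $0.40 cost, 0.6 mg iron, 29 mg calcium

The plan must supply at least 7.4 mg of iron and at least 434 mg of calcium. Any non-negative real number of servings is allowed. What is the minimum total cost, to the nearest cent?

$3.26

For a min-cost LP with two ≥-constraints, a basic feasible solution has at most two positive variables.
cheddar only: max(7.4/0.2, 434/235) = 37 servings → $27.75.
edamame only: max(7.4/2.5, 434/62) = 7 servings → $5.95.
chickpeas only: max(7.4/2.0, 434/42) = 10.33 servings → $10.33.
eggs only: max(7.4/0.6, 434/29) = 14.97 servings → $5.99.
cheddar + edamame with both tight: 1.089 servings and 2.873 servings → $3.26.
cheddar + chickpeas with both tight: 1.207 servings and 3.579 servings → $4.48.
cheddar + eggs with both tight: 0.3388 servings and 12.22 servings → $5.14.
edamame + chickpeas: the both-tight solution has a negative serving — not a feasible corner.
edamame + eggs with both targets exact would need a negative amount; discard.
chickpeas + eggs: intersection lies outside the first quadrant.
The minimum over all feasible corners is $3.26.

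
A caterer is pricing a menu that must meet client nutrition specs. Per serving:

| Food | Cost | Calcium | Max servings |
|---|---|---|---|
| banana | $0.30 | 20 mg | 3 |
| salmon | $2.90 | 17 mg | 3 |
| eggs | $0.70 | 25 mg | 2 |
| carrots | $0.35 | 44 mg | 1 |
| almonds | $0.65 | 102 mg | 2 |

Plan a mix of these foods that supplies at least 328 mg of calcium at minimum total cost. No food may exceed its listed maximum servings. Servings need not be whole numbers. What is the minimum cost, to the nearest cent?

Cost per mg of calcium: almonds $0.0064, carrots $0.0080, banana $0.0150, eggs $0.0280, salmon $0.1706.
Take 2 servings of almonds: +204.0 mg calcium for $1.30 (total $1.30, still need 124.0 mg).
Take 1 serving of carrots: +44.0 mg calcium for $0.35 (total $1.65, still need 80.0 mg).
Take 3 servings of banana: +60.0 mg calcium for $0.90 (total $2.55, still need 20.0 mg).
Take 0.8 servings of eggs: +20.0 mg calcium for $0.56 (total $3.11, still need 0.0 mg).
Filling from the cheapest source first is optimal under one linear minimum: $3.11.

$3.11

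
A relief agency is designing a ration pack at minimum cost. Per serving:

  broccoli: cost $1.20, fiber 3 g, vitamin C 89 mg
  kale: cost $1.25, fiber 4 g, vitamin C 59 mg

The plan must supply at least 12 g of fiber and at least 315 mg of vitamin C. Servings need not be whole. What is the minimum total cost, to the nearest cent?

broccoli only: max(12/3, 315/89) = 4 servings → $4.80.
kale only: max(12/4, 315/59) = 5.339 servings → $6.67.
broccoli + kale with both tight: 3.084 servings and 0.6872 servings → $4.56.
So the least-cost plan costs $4.56.

$4.56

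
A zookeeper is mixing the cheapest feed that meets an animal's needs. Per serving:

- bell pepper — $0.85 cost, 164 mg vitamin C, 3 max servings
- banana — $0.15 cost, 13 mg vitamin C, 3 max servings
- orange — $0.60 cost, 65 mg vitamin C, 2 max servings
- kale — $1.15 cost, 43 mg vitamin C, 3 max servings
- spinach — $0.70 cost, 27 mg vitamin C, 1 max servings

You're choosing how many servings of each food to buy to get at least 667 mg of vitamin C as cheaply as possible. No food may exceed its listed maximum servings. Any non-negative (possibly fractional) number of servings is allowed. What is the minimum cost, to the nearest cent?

Cost per mg of vitamin C: bell pepper $0.0052, orange $0.0092, banana $0.0115, spinach $0.0259, kale $0.0267.
Take 3 servings of bell pepper: +492.0 mg vitamin C for $2.55 (total $2.55, still need 175.0 mg).
Take 2 servings of orange: +130.0 mg vitamin C for $1.20 (total $3.75, still need 45.0 mg).
Take 3 servings of banana: +39.0 mg vitamin C for $0.45 (total $4.20, still need 6.0 mg).
Take 0.2222 servings of spinach: +6.0 mg vitamin C for $0.16 (total $4.36, still need 0.0 mg).
Filling from the cheapest source first is optimal under one linear minimum: $4.36.

$4.36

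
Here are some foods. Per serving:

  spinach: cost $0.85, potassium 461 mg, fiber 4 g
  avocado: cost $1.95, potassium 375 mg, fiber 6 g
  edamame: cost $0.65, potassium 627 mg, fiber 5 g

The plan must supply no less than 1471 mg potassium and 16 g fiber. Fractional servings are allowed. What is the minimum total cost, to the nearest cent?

$2.08

This is a tiny linear program; its minimum lies at a vertex of the feasible set. List the vertices and price them.
spinach only: max(1471/461, 16/4) = 4 servings → $3.40.
avocado only: max(1471/375, 16/6) = 3.923 servings → $7.65.
edamame only: max(1471/627, 16/5) = 3.2 servings → $2.08.
spinach + avocado with both tight: 2.232 servings and 1.179 servings → $4.20.
spinach + edamame: intersection lies outside the first quadrant.
avocado + edamame with both tight: 1.419 servings and 1.498 servings → $3.74.
The minimum over all feasible corners is $2.08.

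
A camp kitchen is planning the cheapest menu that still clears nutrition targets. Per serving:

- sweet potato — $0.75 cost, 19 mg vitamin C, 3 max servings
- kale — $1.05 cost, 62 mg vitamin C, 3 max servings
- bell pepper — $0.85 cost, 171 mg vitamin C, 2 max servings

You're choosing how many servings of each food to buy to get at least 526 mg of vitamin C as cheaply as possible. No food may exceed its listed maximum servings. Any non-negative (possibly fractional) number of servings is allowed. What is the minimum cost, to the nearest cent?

$4.82

Cost per mg of vitamin C: bell pepper $0.0050, kale $0.0169, sweet potato $0.0395.
Take 2 servings of bell pepper: +342.0 mg vitamin C for $1.70 (total $1.70, still need 184.0 mg).
Take 2.968 servings of kale: +184.0 mg vitamin C for $3.12 (total $4.82, still need 0.0 mg).
Greedy by cheapest-per-mg is optimal for a single linear constraint, so the minimum cost is $4.82.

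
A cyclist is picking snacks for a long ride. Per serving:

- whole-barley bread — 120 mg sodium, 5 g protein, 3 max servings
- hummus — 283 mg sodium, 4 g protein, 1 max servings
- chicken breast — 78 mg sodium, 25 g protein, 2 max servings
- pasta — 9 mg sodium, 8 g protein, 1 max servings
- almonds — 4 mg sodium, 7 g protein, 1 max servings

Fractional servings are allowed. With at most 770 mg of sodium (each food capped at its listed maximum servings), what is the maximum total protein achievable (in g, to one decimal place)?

83.4 g

Protein per mg sodium: almonds 1.75, pasta 0.8889, chicken breast 0.3205, whole-barley bread 0.04167, hummus 0.01413.
Take 1 serving of almonds: uses 4 mg sodium, +7.0 g protein (running total 7.0 g).
Take 1 serving of pasta: uses 9 mg sodium, +8.0 g protein (running total 15.0 g).
Take 2 servings of chicken breast: uses 156 mg sodium, +50.0 g protein (running total 65.0 g).
Take 3 servings of whole-barley bread: uses 360 mg sodium, +15.0 g protein (running total 80.0 g).
Take 0.8516 servings of hummus: uses 241 mg sodium, +3.4 g protein (running total 83.4 g).
Greedy by best ratio exhausts the sodium allowance optimally: 83.4 g.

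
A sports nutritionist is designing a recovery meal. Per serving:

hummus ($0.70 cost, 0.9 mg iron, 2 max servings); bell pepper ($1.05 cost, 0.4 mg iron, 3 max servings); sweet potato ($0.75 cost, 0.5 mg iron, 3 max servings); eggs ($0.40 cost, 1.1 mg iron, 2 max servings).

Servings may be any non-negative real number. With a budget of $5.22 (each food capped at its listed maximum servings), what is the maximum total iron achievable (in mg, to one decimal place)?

5.8 mg

Iron per dollar: eggs 2.75, hummus 1.286, sweet potato 0.6667, bell pepper 0.381.
Take 2 servings of eggs: spends $0.80, +2.2 mg iron (running total 2.2 mg).
Take 2 servings of hummus: spends $1.40, +1.8 mg iron (running total 4.0 mg).
Take 3 servings of sweet potato: spends $2.25, +1.5 mg iron (running total 5.5 mg).
Take 0.7333 servings of bell pepper: spends $0.77, +0.3 mg iron (running total 5.8 mg).
Filling greedily by iron-per-dollar is optimal for one linear limit, giving 5.8 mg.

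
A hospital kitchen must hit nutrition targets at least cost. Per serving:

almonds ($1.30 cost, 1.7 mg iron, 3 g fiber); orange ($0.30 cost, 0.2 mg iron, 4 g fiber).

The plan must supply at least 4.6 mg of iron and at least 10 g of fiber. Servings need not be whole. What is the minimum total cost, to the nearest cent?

almonds only: max(4.6/1.7, 10/3) = 3.333 servings → $4.33.
orange only: max(4.6/0.2, 10/4) = 23 servings → $6.90.
almonds + orange with both tight: 2.645 servings and 0.5161 servings → $3.59.
So the least-cost plan costs $3.59.

$3.59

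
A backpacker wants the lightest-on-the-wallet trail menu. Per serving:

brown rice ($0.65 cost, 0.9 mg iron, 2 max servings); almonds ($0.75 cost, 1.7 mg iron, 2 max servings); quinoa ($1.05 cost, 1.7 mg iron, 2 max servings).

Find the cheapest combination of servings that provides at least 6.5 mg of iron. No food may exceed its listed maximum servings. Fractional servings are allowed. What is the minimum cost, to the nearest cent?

Cost per mg of iron: almonds $0.4412, quinoa $0.6176, brown rice $0.7222.
Take 2 servings of almonds: +3.4 mg iron for $1.50 (total $1.50, still need 3.1 mg).
Take 1.824 servings of quinoa: +3.1 mg iron for $1.91 (total $3.41, still need 0.0 mg).
Greedy by cheapest-per-mg is optimal for a single linear constraint, so the minimum cost is $3.41.

$3.41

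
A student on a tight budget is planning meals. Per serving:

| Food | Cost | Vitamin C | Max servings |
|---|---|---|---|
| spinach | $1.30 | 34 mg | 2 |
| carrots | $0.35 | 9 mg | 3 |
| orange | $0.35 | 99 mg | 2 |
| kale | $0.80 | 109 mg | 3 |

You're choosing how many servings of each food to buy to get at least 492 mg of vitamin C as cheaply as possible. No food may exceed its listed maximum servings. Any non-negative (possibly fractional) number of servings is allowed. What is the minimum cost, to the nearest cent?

$2.86

Cost per mg of vitamin C: orange $0.0035, kale $0.0073, spinach $0.0382, carrots $0.0389.
Take 2 servings of orange: +198.0 mg vitamin C for $0.70 (total $0.70, still need 294.0 mg).
Take 2.697 servings of kale: +294.0 mg vitamin C for $2.16 (total $2.86, still need 0.0 mg).
Greedy by cheapest-per-mg is optimal for a single linear constraint, so the minimum cost is $2.86.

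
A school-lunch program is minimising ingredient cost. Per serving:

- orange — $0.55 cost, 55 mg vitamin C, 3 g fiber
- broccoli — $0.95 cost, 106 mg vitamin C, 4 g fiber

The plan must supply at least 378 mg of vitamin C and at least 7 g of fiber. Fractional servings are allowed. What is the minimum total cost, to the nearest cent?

$3.39

At the optimum either one food covers both requirements or two foods hit both targets exactly; no other combination can be cheaper.
orange only: max(378/55, 7/3) = 6.873 servings → $3.78.
broccoli only: max(378/106, 7/4) = 3.566 servings → $3.39.
orange + broccoli: intersection lies outside the first quadrant.
So the least-cost plan costs $3.39.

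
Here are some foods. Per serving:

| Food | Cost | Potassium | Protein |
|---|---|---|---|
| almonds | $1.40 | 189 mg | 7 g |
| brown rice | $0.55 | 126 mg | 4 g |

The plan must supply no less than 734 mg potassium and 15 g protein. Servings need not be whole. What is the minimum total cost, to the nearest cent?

$3.20

For a min-cost LP with two ≥-constraints, a basic feasible solution has at most two positive variables.
almonds only: max(734/189, 15/7) = 3.884 servings → $5.44.
brown rice only: max(734/126, 15/4) = 5.825 servings → $3.20.
almonds + brown rice with both targets exact would need a negative amount; discard.
So the least-cost plan costs $3.20.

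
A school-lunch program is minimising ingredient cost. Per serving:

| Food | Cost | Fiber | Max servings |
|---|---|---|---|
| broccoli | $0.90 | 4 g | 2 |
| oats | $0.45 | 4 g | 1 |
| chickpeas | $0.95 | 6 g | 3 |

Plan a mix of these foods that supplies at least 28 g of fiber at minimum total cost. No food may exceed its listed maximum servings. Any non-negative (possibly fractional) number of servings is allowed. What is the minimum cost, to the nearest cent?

Cost per g of fiber: oats $0.1125, chickpeas $0.1583, broccoli $0.2250.
Take 1 serving of oats: +4.0 g fiber for $0.45 (total $0.45, still need 24.0 g).
Take 3 servings of chickpeas: +18.0 g fiber for $2.85 (total $3.30, still need 6.0 g).
Take 1.5 servings of broccoli: +6.0 g fiber for $1.35 (total $4.65, still need 0.0 g).
Greedy by cheapest-per-g is optimal for a single linear constraint, so the minimum cost is $4.65.

$4.65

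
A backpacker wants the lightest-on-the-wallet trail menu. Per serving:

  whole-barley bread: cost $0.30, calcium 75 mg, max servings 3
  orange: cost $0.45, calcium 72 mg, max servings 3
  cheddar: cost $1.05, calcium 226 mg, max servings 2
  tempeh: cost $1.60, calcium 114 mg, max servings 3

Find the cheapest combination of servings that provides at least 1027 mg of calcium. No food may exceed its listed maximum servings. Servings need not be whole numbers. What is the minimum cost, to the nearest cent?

$6.23

Cost per mg of calcium: whole-barley bread $0.0040, cheddar $0.0046, orange $0.0063, tempeh $0.0140.
Take 3 servings of whole-barley bread: +225.0 mg calcium for $0.90 (total $0.90, still need 802.0 mg).
Take 2 servings of cheddar: +452.0 mg calcium for $2.10 (total $3.00, still need 350.0 mg).
Take 3 servings of orange: +216.0 mg calcium for $1.35 (total $4.35, still need 134.0 mg).
Take 1.175 servings of tempeh: +134.0 mg calcium for $1.88 (total $6.23, still need 0.0 mg).
Filling from the cheapest source first is optimal under one linear minimum: $6.23.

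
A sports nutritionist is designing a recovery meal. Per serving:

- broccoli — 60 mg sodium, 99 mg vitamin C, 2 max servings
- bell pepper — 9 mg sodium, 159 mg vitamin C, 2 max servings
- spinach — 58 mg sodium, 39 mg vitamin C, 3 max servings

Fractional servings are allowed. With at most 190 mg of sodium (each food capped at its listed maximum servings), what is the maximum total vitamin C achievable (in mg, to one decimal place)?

Vitamin C per mg sodium: bell pepper 17.67, broccoli 1.65, spinach 0.6724.
Take 2 servings of bell pepper: uses 18 mg sodium, +318.0 mg vitamin C (running total 318.0 mg).
Take 2 servings of broccoli: uses 120 mg sodium, +198.0 mg vitamin C (running total 516.0 mg).
Take 0.8966 servings of spinach: uses 52 mg sodium, +35.0 mg vitamin C (running total 551.0 mg).
Filling greedily by vitamin C-per-mg sodium is optimal for one linear limit, giving 551.0 mg.

551.0 mg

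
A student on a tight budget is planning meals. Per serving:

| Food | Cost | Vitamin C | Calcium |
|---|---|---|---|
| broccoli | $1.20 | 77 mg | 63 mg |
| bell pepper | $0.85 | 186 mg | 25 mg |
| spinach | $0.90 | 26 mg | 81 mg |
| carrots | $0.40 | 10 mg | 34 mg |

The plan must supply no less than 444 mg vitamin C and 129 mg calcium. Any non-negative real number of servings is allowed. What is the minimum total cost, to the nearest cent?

This is a tiny linear program; its minimum lies at a vertex of the feasible set. List the vertices and price them.
broccoli only: max(444/77, 129/63) = 5.766 servings → $6.92.
bell pepper only: max(444/186, 129/25) = 5.16 servings → $4.39.
spinach only: max(444/26, 129/81) = 17.08 servings → $15.37.
carrots only: max(444/10, 129/34) = 44.4 servings → $17.76.
broccoli + bell pepper with both tight: 1.317 servings and 1.842 servings → $3.15.
broccoli + spinach: the both-tight solution has a negative serving — not a feasible corner.
broccoli + carrots with both targets exact would need a negative amount; discard.
bell pepper + spinach with both tight: 2.262 servings and 0.8944 servings → $2.73.
bell pepper + carrots with both tight: 2.273 servings and 2.123 servings → $2.78.
spinach + carrots with both targets exact would need a negative amount; discard.
The minimum over all feasible corners is $2.73.

$2.73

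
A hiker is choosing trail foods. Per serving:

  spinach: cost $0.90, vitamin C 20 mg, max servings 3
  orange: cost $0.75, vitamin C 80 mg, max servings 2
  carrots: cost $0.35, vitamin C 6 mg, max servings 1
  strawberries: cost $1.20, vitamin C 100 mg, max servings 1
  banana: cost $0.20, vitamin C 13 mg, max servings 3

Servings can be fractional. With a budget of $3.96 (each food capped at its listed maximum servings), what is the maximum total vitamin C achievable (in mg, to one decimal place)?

Vitamin C per dollar: orange 106.7, strawberries 83.33, banana 65, spinach 22.22, carrots 17.14.
Take 2 servings of orange: spends $1.50, +160.0 mg vitamin C (running total 160.0 mg).
Take 1 serving of strawberries: spends $1.20, +100.0 mg vitamin C (running total 260.0 mg).
Take 3 servings of banana: spends $0.60, +39.0 mg vitamin C (running total 299.0 mg).
Take 0.7333 servings of spinach: spends $0.66, +14.7 mg vitamin C (running total 313.7 mg).
Greedy by best ratio exhausts the cost allowance optimally: 313.7 mg.

313.7 mg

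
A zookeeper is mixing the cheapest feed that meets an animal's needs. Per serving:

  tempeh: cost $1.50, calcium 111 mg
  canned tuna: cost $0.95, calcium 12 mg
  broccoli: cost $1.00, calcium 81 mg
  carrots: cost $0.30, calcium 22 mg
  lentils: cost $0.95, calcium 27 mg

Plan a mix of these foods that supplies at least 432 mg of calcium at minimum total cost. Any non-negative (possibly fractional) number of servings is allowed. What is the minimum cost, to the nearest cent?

Cost per mg of calcium: broccoli $0.0123, tempeh $0.0135, carrots $0.0136, lentils $0.0352, canned tuna $0.0792.
With no serving limits, use only broccoli: 432 mg / 81 mg = 5.333 servings × $1.00 = $5.33.

$5.33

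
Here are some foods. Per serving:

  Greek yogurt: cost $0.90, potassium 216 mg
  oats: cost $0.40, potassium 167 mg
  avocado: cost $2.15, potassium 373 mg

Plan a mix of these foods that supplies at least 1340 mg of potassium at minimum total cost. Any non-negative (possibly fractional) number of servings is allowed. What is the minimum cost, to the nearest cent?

$3.21

Cost per mg of potassium: oats $0.0024, Greek yogurt $0.0042, avocado $0.0058.
With no serving limits, use only oats: 1340 mg / 167 mg = 8.024 servings × $0.40 = $3.21.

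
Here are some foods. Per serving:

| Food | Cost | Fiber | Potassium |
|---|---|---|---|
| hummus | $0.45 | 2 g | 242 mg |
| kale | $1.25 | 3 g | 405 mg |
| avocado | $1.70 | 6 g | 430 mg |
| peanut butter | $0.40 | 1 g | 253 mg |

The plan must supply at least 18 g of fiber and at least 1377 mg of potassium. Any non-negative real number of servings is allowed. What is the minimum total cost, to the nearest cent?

The cheapest plan sits at a corner of the feasible region — with two constraints it uses at most two foods.
hummus only: max(18/2, 1377/242) = 9 servings → $4.05.
kale only: max(18/3, 1377/405) = 6 servings → $7.50.
avocado only: max(18/6, 1377/430) = 3.202 servings → $5.44.
peanut butter only: max(18/1, 1377/253) = 18 servings → $7.20.
hummus + kale: the both-tight solution has a negative serving — not a feasible corner.
hummus + avocado with both tight: 0.8818 servings and 2.706 servings → $5.00.
hummus + peanut butter: intersection lies outside the first quadrant.
kale + avocado with both tight: 0.4579 servings and 2.771 servings → $5.28.
kale + peanut butter: the both-tight solution has a negative serving — not a feasible corner.
avocado + peanut butter with both tight: 2.92 servings and 0.4798 servings → $5.16.
The minimum over all feasible corners is $4.05.

$4.05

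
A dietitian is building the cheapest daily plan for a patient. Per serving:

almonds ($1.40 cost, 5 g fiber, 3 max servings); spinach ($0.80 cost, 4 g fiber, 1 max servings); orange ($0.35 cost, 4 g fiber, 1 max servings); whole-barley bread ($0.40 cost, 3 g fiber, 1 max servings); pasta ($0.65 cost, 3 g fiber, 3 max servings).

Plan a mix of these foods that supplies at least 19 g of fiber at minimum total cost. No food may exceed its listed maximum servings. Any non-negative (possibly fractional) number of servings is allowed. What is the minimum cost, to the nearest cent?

Cost per g of fiber: orange $0.0875, whole-barley bread $0.1333, spinach $0.2000, pasta $0.2167, almonds $0.2800.
Take 1 serving of orange: +4.0 g fiber for $0.35 (total $0.35, still need 15.0 g).
Take 1 serving of whole-barley bread: +3.0 g fiber for $0.40 (total $0.75, still need 12.0 g).
Take 1 serving of spinach: +4.0 g fiber for $0.80 (total $1.55, still need 8.0 g).
Take 2.667 servings of pasta: +8.0 g fiber for $1.73 (total $3.28, still need 0.0 g).
Filling from the cheapest source first is optimal under one linear minimum: $3.28.

$3.28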